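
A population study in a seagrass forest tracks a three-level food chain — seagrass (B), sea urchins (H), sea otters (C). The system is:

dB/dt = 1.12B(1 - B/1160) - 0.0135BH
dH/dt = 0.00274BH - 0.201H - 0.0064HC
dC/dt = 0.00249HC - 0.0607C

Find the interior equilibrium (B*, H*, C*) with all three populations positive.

From dC/dt = 0: 0.00249H* = 0.0607, so H* = 24.4.
From dB/dt = 0: 1.12(1 - B*/1160) = 0.0135·24.4, giving B* = 1160·(1 - 0.294) = 819.
From dH/dt = 0: 0.00274·819 - 0.201 = 0.0064C*, so C* = 2.04/0.0064 = 319.

B* ≈ 819, H* ≈ 24.4, C* ≈ 319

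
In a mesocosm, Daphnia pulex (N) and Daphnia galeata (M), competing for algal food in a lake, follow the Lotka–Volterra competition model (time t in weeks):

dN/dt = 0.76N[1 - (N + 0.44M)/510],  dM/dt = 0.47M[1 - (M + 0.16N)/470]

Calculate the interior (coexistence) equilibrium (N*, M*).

N* ≈ 326, M* ≈ 418

Setting both brackets to zero gives the nullclines N + 0.44M = 510 and 0.16N + M = 470.
Substituting M = 470 - 0.16N into the first: N(1 - 0.44·0.16) = 510 - 0.44·470.
So N* = 303/0.93 = 326, and then M* = 470 - 0.16·326 = 418.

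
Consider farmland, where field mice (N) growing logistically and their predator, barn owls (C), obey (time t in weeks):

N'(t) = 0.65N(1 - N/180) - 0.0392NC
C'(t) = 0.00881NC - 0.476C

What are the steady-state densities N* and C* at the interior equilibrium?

From dC/dt = 0 with C > 0: 0.00881N* = 0.476, so N* = 54.
Substitute into dN/dt = 0: 0.65(1 - 54/180) = 0.0392C*.
The bracket is 0.7, giving C* = 0.455/0.0392 = 11.6.

N* ≈ 54, C* ≈ 11.6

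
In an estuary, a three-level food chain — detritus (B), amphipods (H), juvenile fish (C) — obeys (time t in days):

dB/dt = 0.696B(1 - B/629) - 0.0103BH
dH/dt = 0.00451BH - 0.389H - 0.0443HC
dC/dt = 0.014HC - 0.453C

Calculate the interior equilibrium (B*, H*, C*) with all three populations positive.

From dC/dt = 0: 0.014H* = 0.453, so H* = 32.4.
From dB/dt = 0: 0.696(1 - B*/629) = 0.0103·32.4, giving B* = 629·(1 - 0.479) = 328.
From dH/dt = 0: 0.00451·328 - 0.389 = 0.0443C*, so C* = 1.09/0.0443 = 24.6.

B* ≈ 328, H* ≈ 32.4, C* ≈ 24.6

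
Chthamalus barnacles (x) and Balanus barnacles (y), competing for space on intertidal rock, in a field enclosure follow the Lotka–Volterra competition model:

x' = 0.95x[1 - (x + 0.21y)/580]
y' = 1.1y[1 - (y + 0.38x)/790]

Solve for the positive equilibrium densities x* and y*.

x* ≈ 450, y* ≈ 619

Setting both brackets to zero gives the nullclines x + 0.21y = 580 and 0.38x + y = 790.
Substituting y = 790 - 0.38x into the first: x(1 - 0.21·0.38) = 580 - 0.21·790.
So x* = 414/0.92 = 450, and then y* = 790 - 0.38·450 = 619.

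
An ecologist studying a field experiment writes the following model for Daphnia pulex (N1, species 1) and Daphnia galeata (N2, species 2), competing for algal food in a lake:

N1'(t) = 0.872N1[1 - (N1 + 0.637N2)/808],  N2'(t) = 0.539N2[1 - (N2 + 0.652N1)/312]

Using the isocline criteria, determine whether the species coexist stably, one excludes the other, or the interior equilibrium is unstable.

species 1 excludes species 2

Compare the nullcline intercepts: K1/α12 = 808/0.637 = 1270 > K2 = 312; K2/α21 = 312/0.652 = 479 < K1 = 808.
Since the inequalities point opposite ways, species 1 can invade but species 2 cannot.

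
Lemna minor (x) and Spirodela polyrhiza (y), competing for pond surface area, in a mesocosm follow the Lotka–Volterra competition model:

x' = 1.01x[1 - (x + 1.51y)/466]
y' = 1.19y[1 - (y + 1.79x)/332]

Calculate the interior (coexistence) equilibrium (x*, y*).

x* ≈ 20.7, y* ≈ 295

Setting both brackets to zero gives the nullclines x + 1.51y = 466 and 1.79x + y = 332.
Substituting y = 332 - 1.79x into the first: x(1 - 1.51·1.79) = 466 - 1.51·332.
So x* = -35.3/-1.7 = 20.7, and then y* = 332 - 1.79·20.7 = 295.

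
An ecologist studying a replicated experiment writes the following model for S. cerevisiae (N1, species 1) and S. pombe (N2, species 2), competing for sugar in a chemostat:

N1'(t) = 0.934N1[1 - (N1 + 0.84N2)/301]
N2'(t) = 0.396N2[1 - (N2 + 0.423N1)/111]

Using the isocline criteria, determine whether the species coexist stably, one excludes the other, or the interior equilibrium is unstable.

species 1 excludes species 2

Compare the nullcline intercepts: K1/α12 = 301/0.84 = 358 > K2 = 111; K2/α21 = 111/0.423 = 262 < K1 = 301.
Since the inequalities point opposite ways, species 1 can invade but species 2 cannot.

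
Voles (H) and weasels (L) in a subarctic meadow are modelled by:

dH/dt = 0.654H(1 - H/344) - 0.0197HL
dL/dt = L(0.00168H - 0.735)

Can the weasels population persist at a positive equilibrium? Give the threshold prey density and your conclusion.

The predator equation gives dL/dt > 0 only when H > 0.735/0.00168 = 438.
Without the predator, H → K = 344. Since 344 < 438, the predator cannot invade.

Threshold H = 438; K < 438, so no, the predator goes extinct.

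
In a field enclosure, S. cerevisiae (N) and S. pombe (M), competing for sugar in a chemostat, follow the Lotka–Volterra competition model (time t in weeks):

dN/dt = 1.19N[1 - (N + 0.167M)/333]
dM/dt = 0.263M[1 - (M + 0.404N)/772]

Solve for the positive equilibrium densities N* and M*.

N* ≈ 219, M* ≈ 684

Setting both brackets to zero gives the nullclines N + 0.167M = 333 and 0.404N + M = 772.
Substituting M = 772 - 0.404N into the first: N(1 - 0.167·0.404) = 333 - 0.167·772.
So N* = 204/0.933 = 219, and then M* = 772 - 0.404·219 = 684.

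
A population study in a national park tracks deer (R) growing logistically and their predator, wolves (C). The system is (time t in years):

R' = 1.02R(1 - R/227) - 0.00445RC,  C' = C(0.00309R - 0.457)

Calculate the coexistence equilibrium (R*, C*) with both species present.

R* ≈ 148, C* ≈ 79.9

From dC/dt = 0 with C > 0: 0.00309R* = 0.457, so R* = 148.
Substitute into dR/dt = 0: 1.02(1 - 148/227) = 0.00445C*.
The bracket is 0.348, giving C* = 0.355/0.00445 = 79.9.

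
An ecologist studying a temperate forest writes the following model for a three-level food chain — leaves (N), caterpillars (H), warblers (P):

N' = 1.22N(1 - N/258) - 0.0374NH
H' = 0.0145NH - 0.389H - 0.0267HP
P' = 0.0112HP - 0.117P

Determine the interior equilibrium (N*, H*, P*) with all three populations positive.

N* ≈ 175, H* ≈ 10.4, P* ≈ 80.7

From dP/dt = 0: 0.0112H* = 0.117, so H* = 10.4.
From dN/dt = 0: 1.22(1 - N*/258) = 0.0374·10.4, giving N* = 258·(1 - 0.32) = 175.
From dH/dt = 0: 0.0145·175 - 0.389 = 0.0267P*, so P* = 2.15/0.0267 = 80.7.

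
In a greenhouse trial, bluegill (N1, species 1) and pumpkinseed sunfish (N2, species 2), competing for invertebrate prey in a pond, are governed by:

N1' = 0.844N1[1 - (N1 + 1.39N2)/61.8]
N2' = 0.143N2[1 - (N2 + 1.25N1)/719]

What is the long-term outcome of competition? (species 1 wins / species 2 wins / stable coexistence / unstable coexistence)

species 2 excludes species 1

Compare the nullcline intercepts: K1/α12 = 61.8/1.39 = 44.5 < K2 = 719; K2/α21 = 719/1.25 = 575 > K1 = 61.8.
Since the inequalities point opposite ways, species 2 can invade but species 1 cannot.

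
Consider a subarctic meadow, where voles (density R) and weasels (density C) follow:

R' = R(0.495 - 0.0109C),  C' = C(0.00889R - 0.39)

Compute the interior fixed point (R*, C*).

R* ≈ 43.9, C* ≈ 45.4

Set dC/dt = 0 with C > 0: 0.00889R - 0.39 = 0, so R* = 0.39/0.00889 = 43.9.
Set dR/dt = 0 with R > 0: 0.495 - 0.0109C = 0, so C* = 0.495/0.0109 = 45.4.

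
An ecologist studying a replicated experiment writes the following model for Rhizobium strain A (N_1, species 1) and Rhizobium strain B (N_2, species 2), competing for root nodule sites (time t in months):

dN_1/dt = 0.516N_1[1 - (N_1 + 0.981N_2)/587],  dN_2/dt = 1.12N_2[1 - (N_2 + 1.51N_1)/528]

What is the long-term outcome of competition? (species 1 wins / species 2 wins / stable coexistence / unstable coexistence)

species 1 excludes species 2

Compare the nullcline intercepts: K1/α12 = 587/0.981 = 598 > K2 = 528; K2/α21 = 528/1.51 = 350 < K1 = 587.
Since the inequalities point opposite ways, species 1 can invade but species 2 cannot.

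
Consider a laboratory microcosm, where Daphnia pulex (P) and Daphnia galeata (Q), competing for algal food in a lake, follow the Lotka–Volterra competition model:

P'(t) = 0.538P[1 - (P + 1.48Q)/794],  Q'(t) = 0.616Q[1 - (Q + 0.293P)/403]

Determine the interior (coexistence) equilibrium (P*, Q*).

Setting both brackets to zero gives the nullclines P + 1.48Q = 794 and 0.293P + Q = 403.
Substituting Q = 403 - 0.293P into the first: P(1 - 1.48·0.293) = 794 - 1.48·403.
So P* = 198/0.566 = 349, and then Q* = 403 - 0.293·349 = 301.

P* ≈ 349, Q* ≈ 301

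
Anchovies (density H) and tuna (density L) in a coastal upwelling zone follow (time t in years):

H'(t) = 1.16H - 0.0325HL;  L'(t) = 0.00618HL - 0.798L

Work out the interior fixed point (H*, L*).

Set dL/dt = 0 with L > 0: 0.00618H - 0.798 = 0, so H* = 0.798/0.00618 = 129.
Set dH/dt = 0 with H > 0: 1.16 - 0.0325L = 0, so L* = 1.16/0.0325 = 35.7.

H* ≈ 129, L* ≈ 35.7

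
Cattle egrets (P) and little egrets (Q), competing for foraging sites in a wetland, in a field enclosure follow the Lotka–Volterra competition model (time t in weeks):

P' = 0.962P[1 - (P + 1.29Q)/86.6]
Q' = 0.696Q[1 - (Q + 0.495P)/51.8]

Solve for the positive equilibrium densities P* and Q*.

P* ≈ 54.7, Q* ≈ 24.7

Setting both brackets to zero gives the nullclines P + 1.29Q = 86.6 and 0.495P + Q = 51.8.
Substituting Q = 51.8 - 0.495P into the first: P(1 - 1.29·0.495) = 86.6 - 1.29·51.8.
So P* = 19.8/0.361 = 54.7, and then Q* = 51.8 - 0.495·54.7 = 24.7.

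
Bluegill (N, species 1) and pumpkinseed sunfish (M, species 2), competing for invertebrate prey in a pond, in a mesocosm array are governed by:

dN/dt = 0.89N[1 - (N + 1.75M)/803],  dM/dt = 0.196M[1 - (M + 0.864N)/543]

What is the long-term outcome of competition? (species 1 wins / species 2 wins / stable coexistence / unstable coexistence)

unstable coexistence (outcome depends on initial conditions)

Compare the nullcline intercepts: K1/α12 = 803/1.75 = 459 < K2 = 543; K2/α21 = 543/0.864 = 628 < K1 = 803.
Since both are reversed, neither can invade when rare; the interior point is a saddle.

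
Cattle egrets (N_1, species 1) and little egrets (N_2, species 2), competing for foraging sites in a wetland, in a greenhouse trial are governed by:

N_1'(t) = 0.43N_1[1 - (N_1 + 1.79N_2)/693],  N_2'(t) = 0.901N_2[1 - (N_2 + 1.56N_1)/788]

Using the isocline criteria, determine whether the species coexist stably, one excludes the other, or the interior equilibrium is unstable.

Compare the nullcline intercepts: K1/α12 = 693/1.79 = 387 < K2 = 788; K2/α21 = 788/1.56 = 505 < K1 = 693.
Since both are reversed, neither can invade when rare; the interior point is a saddle.

unstable coexistence (outcome depends on initial conditions)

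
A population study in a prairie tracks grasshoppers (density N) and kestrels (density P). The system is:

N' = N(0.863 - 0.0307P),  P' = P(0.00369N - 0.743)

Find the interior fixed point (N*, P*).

Set dP/dt = 0 with P > 0: 0.00369N - 0.743 = 0, so N* = 0.743/0.00369 = 201.
Set dN/dt = 0 with N > 0: 0.863 - 0.0307P = 0, so P* = 0.863/0.0307 = 28.1.

N* ≈ 201, P* ≈ 28.1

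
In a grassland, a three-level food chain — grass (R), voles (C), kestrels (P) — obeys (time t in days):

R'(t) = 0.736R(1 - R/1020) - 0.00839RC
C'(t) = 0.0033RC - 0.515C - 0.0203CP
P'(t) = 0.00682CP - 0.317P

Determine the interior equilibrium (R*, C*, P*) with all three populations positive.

From dP/dt = 0: 0.00682C* = 0.317, so C* = 46.5.
From dR/dt = 0: 0.736(1 - R*/1020) = 0.00839·46.5, giving R* = 1020·(1 - 0.53) = 480.
From dC/dt = 0: 0.0033·480 - 0.515 = 0.0203P*, so P* = 1.07/0.0203 = 52.6.

R* ≈ 480, C* ≈ 46.5, P* ≈ 52.6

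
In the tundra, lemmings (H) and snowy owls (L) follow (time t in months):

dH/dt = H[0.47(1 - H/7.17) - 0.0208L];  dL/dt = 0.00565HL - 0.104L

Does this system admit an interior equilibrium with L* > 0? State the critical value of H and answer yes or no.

Threshold H = 18.4; K < 18.4, so no, the predator goes extinct.

The predator equation gives dL/dt > 0 only when H > 0.104/0.00565 = 18.4.
Without the predator, H → K = 7.17. Since 7.17 < 18.4, the predator cannot invade.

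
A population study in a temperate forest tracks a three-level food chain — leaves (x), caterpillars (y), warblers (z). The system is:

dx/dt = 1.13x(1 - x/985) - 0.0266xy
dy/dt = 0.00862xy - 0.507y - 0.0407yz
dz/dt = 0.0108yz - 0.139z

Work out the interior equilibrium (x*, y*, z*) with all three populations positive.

x* ≈ 687, y* ≈ 12.9, z* ≈ 133

From dz/dt = 0: 0.0108y* = 0.139, so y* = 12.9.
From dx/dt = 0: 1.13(1 - x*/985) = 0.0266·12.9, giving x* = 985·(1 - 0.303) = 687.
From dy/dt = 0: 0.00862·687 - 0.507 = 0.0407z*, so z* = 5.41/0.0407 = 133.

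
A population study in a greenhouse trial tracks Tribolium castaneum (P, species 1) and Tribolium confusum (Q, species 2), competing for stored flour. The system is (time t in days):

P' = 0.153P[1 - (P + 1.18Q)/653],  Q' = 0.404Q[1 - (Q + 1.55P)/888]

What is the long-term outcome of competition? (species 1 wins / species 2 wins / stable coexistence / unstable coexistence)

unstable coexistence (outcome depends on initial conditions)

Compare the nullcline intercepts: K1/α12 = 653/1.18 = 553 < K2 = 888; K2/α21 = 888/1.55 = 573 < K1 = 653.
Since both are reversed, neither can invade when rare; the interior point is a saddle.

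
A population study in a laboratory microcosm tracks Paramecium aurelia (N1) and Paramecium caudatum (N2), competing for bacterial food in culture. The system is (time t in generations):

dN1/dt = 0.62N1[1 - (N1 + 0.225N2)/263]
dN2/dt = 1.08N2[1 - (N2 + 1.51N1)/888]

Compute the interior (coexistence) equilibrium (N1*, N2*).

Setting both brackets to zero gives the nullclines N1 + 0.225N2 = 263 and 1.51N1 + N2 = 888.
Substituting N2 = 888 - 1.51N1 into the first: N1(1 - 0.225·1.51) = 263 - 0.225·888.
So N1* = 63.2/0.66 = 95.7, and then N2* = 888 - 1.51·95.7 = 743.

N1* ≈ 95.7, N2* ≈ 743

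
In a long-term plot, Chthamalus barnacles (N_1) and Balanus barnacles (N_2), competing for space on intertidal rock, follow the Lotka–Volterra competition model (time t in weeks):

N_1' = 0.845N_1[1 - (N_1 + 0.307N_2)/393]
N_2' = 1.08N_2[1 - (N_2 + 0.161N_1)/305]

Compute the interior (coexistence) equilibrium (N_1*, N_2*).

N_1* ≈ 315, N_2* ≈ 254

Setting both brackets to zero gives the nullclines N_1 + 0.307N_2 = 393 and 0.161N_1 + N_2 = 305.
Substituting N_2 = 305 - 0.161N_1 into the first: N_1(1 - 0.307·0.161) = 393 - 0.307·305.
So N_1* = 299/0.951 = 315, and then N_2* = 305 - 0.161·315 = 254.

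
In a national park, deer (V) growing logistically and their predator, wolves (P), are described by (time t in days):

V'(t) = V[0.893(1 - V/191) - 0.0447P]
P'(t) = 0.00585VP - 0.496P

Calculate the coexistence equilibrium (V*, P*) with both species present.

From dP/dt = 0 with P > 0: 0.00585V* = 0.496, so V* = 84.8.
Substitute into dV/dt = 0: 0.893(1 - 84.8/191) = 0.0447P*.
The bracket is 0.556, giving P* = 0.497/0.0447 = 11.1.

V* ≈ 84.8, P* ≈ 11.1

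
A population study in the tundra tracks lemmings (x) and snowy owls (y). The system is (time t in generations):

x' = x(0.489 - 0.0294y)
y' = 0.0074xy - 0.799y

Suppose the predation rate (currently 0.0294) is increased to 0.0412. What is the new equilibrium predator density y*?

y* ≈ 11.9

At the interior fixed point, setting dx/dt = 0 with x > 0 fixes y* = (prey growth rate)/(xy coefficient) — independent of the other coefficients.
With the change, y* = 0.489/0.0412 = 11.9; it falls from 16.6.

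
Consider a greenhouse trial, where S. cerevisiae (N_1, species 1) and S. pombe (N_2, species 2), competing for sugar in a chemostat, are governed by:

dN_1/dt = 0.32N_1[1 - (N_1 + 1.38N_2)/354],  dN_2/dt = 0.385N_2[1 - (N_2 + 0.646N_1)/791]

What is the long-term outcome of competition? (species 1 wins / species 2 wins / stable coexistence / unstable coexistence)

species 2 excludes species 1

Compare the nullcline intercepts: K1/α12 = 354/1.38 = 257 < K2 = 791; K2/α21 = 791/0.646 = 1220 > K1 = 354.
Since the inequalities point opposite ways, species 2 can invade but species 1 cannot.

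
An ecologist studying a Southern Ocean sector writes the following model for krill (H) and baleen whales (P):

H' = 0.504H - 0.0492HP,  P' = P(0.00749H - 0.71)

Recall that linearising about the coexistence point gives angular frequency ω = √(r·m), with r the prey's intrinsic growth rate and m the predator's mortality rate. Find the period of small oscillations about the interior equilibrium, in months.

Here r = 0.504 and m = 0.71, so r·m = 0.358.
ω = √0.358 = 0.598 per month, hence T = 2π/ω ≈ 10.5 months.

T ≈ 10.5 months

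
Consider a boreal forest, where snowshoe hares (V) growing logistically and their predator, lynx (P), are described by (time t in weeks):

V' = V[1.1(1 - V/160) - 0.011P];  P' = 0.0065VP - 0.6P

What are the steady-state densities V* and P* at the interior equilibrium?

From dP/dt = 0 with P > 0: 0.0065V* = 0.6, so V* = 92.3.
Substitute into dV/dt = 0: 1.1(1 - 92.3/160) = 0.011P*.
The bracket is 0.423, giving P* = 0.465/0.011 = 42.3.

V* ≈ 92.3, P* ≈ 42.3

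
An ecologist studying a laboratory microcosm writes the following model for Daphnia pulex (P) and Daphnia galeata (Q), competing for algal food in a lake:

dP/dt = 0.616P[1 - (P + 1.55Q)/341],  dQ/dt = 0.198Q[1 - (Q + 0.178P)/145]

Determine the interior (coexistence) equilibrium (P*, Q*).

Setting both brackets to zero gives the nullclines P + 1.55Q = 341 and 0.178P + Q = 145.
Substituting Q = 145 - 0.178P into the first: P(1 - 1.55·0.178) = 341 - 1.55·145.
So P* = 116/0.724 = 161, and then Q* = 145 - 0.178·161 = 116.

P* ≈ 161, Q* ≈ 116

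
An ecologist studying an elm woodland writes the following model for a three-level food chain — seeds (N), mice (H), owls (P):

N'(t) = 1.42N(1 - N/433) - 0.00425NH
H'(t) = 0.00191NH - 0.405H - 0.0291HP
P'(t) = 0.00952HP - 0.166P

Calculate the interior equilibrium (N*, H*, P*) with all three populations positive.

From dP/dt = 0: 0.00952H* = 0.166, so H* = 17.4.
From dN/dt = 0: 1.42(1 - N*/433) = 0.00425·17.4, giving N* = 433·(1 - 0.0522) = 410.
From dH/dt = 0: 0.00191·410 - 0.405 = 0.0291P*, so P* = 0.379/0.0291 = 13.

N* ≈ 410, H* ≈ 17.4, P* ≈ 13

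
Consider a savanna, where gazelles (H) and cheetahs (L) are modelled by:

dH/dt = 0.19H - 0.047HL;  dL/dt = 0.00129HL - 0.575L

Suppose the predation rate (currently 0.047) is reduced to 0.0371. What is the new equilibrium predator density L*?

L* ≈ 5.12

At the interior fixed point, setting dH/dt = 0 with H > 0 fixes L* = (prey growth rate)/(HL coefficient) — independent of the other coefficients.
With the change, L* = 0.19/0.0371 = 5.12; it rises from 4.04.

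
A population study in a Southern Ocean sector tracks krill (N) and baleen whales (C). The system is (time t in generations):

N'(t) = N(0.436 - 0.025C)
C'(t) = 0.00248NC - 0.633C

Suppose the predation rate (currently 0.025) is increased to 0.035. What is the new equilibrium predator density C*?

C* ≈ 12.5

At the interior fixed point, setting dN/dt = 0 with N > 0 fixes C* = (prey growth rate)/(NC coefficient) — independent of the other coefficients.
With the change, C* = 0.436/0.035 = 12.5; it falls from 17.4.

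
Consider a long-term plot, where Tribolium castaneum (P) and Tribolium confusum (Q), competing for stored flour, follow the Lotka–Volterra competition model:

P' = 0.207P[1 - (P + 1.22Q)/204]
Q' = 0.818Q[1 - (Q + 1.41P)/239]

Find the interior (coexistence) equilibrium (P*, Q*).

P* ≈ 122, Q* ≈ 67.5

Setting both brackets to zero gives the nullclines P + 1.22Q = 204 and 1.41P + Q = 239.
Substituting Q = 239 - 1.41P into the first: P(1 - 1.22·1.41) = 204 - 1.22·239.
So P* = -87.6/-0.72 = 122, and then Q* = 239 - 1.41·122 = 67.5.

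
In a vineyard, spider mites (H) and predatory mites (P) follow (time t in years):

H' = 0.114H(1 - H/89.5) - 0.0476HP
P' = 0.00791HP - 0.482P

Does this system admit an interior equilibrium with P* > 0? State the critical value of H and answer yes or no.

Threshold H = 60.9; K > 60.9, so yes, the predator persists.

The predator equation gives dP/dt > 0 only when H > 0.482/0.00791 = 60.9.
Without the predator, H → K = 89.5. Since 89.5 > 60.9, the predator can invade and persist.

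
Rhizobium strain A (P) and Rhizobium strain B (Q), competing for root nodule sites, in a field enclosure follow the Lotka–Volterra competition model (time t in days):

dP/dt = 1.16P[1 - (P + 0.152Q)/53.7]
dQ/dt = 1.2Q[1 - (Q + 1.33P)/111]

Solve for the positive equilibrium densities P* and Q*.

Setting both brackets to zero gives the nullclines P + 0.152Q = 53.7 and 1.33P + Q = 111.
Substituting Q = 111 - 1.33P into the first: P(1 - 0.152·1.33) = 53.7 - 0.152·111.
So P* = 36.8/0.798 = 46.2, and then Q* = 111 - 1.33·46.2 = 49.6.

P* ≈ 46.2, Q* ≈ 49.6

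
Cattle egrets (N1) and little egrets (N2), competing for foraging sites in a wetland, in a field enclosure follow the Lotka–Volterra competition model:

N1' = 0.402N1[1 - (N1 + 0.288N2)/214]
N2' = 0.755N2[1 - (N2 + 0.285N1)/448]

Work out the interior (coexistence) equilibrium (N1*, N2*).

N1* ≈ 92.6, N2* ≈ 422

Setting both brackets to zero gives the nullclines N1 + 0.288N2 = 214 and 0.285N1 + N2 = 448.
Substituting N2 = 448 - 0.285N1 into the first: N1(1 - 0.288·0.285) = 214 - 0.288·448.
So N1* = 85/0.918 = 92.6, and then N2* = 448 - 0.285·92.6 = 422.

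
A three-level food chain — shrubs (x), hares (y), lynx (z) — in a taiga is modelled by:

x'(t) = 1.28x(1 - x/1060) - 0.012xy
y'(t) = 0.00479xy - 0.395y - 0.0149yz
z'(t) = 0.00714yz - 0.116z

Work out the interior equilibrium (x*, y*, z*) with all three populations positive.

x* ≈ 899, y* ≈ 16.2, z* ≈ 262

From dz/dt = 0: 0.00714y* = 0.116, so y* = 16.2.
From dx/dt = 0: 1.28(1 - x*/1060) = 0.012·16.2, giving x* = 1060·(1 - 0.152) = 899.
From dy/dt = 0: 0.00479·899 - 0.395 = 0.0149z*, so z* = 3.91/0.0149 = 262.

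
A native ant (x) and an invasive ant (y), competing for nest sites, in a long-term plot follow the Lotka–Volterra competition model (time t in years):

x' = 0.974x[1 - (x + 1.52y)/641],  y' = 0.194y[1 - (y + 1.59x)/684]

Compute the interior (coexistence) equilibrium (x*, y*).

Setting both brackets to zero gives the nullclines x + 1.52y = 641 and 1.59x + y = 684.
Substituting y = 684 - 1.59x into the first: x(1 - 1.52·1.59) = 641 - 1.52·684.
So x* = -399/-1.42 = 281, and then y* = 684 - 1.59·281 = 237.

x* ≈ 281, y* ≈ 237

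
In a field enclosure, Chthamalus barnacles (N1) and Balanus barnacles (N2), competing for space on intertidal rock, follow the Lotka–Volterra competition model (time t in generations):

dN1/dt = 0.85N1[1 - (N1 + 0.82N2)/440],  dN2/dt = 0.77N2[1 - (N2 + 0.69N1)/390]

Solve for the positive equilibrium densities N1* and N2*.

N1* ≈ 277, N2* ≈ 199

Setting both brackets to zero gives the nullclines N1 + 0.82N2 = 440 and 0.69N1 + N2 = 390.
Substituting N2 = 390 - 0.69N1 into the first: N1(1 - 0.82·0.69) = 440 - 0.82·390.
So N1* = 120/0.434 = 277, and then N2* = 390 - 0.69·277 = 199.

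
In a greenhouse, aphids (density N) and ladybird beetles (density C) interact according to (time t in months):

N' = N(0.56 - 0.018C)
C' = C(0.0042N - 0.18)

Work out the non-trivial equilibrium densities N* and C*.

N* ≈ 42.9, C* ≈ 31.1

Set dC/dt = 0 with C > 0: 0.0042N - 0.18 = 0, so N* = 0.18/0.0042 = 42.9.
Set dN/dt = 0 with N > 0: 0.56 - 0.018C = 0, so C* = 0.56/0.018 = 31.1.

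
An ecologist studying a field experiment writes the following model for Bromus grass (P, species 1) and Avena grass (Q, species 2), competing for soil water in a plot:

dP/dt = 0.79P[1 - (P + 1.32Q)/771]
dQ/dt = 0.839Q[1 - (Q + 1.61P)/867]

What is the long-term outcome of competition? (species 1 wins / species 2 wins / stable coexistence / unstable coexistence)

unstable coexistence (outcome depends on initial conditions)

Compare the nullcline intercepts: K1/α12 = 771/1.32 = 584 < K2 = 867; K2/α21 = 867/1.61 = 539 < K1 = 771.
Since both are reversed, neither can invade when rare; the interior point is a saddle.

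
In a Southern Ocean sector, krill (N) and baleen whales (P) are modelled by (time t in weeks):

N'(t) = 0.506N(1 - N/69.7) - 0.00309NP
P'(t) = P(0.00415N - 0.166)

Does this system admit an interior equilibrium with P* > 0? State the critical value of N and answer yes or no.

The predator equation gives dP/dt > 0 only when N > 0.166/0.00415 = 40.
Without the predator, N → K = 69.7. Since 69.7 > 40, the predator can invade and persist.

Threshold N = 40; K > 40, so yes, the predator persists.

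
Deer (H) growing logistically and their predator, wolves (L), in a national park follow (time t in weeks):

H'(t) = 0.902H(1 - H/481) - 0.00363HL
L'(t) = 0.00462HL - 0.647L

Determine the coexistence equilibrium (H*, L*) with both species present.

H* ≈ 140, L* ≈ 176

From dL/dt = 0 with L > 0: 0.00462H* = 0.647, so H* = 140.
Substitute into dH/dt = 0: 0.902(1 - 140/481) = 0.00363L*.
The bracket is 0.709, giving L* = 0.639/0.00363 = 176.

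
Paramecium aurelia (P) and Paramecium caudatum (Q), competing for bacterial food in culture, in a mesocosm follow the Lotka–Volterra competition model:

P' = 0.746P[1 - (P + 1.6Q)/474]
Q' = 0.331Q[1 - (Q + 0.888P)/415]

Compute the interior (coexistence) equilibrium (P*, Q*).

P* ≈ 452, Q* ≈ 14

Setting both brackets to zero gives the nullclines P + 1.6Q = 474 and 0.888P + Q = 415.
Substituting Q = 415 - 0.888P into the first: P(1 - 1.6·0.888) = 474 - 1.6·415.
So P* = -190/-0.421 = 452, and then Q* = 415 - 0.888·452 = 14.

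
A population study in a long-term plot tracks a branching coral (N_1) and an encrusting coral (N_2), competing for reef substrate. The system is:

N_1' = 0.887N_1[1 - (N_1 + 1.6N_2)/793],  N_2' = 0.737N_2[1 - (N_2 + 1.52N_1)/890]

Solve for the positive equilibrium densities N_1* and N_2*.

Setting both brackets to zero gives the nullclines N_1 + 1.6N_2 = 793 and 1.52N_1 + N_2 = 890.
Substituting N_2 = 890 - 1.52N_1 into the first: N_1(1 - 1.6·1.52) = 793 - 1.6·890.
So N_1* = -631/-1.43 = 441, and then N_2* = 890 - 1.52·441 = 220.

N_1* ≈ 441, N_2* ≈ 220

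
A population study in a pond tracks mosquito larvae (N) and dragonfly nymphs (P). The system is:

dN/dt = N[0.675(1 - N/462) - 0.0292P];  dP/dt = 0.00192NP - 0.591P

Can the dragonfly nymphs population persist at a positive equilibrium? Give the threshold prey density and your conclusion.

Threshold N = 308; K > 308, so yes, the predator persists.

The predator equation gives dP/dt > 0 only when N > 0.591/0.00192 = 308.
Without the predator, N → K = 462. Since 462 > 308, the predator can invade and persist.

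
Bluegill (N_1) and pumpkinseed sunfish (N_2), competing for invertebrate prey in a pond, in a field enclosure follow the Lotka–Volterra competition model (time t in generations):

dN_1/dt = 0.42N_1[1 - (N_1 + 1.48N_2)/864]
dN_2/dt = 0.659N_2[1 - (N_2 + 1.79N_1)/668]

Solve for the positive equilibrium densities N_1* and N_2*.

N_1* ≈ 75.6, N_2* ≈ 533

Setting both brackets to zero gives the nullclines N_1 + 1.48N_2 = 864 and 1.79N_1 + N_2 = 668.
Substituting N_2 = 668 - 1.79N_1 into the first: N_1(1 - 1.48·1.79) = 864 - 1.48·668.
So N_1* = -125/-1.65 = 75.6, and then N_2* = 668 - 1.79·75.6 = 533.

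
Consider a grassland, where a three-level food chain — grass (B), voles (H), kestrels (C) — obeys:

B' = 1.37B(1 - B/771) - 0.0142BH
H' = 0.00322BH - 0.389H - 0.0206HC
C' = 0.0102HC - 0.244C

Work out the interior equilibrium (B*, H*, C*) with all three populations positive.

B* ≈ 580, H* ≈ 23.9, C* ≈ 71.8

From dC/dt = 0: 0.0102H* = 0.244, so H* = 23.9.
From dB/dt = 0: 1.37(1 - B*/771) = 0.0142·23.9, giving B* = 771·(1 - 0.248) = 580.
From dH/dt = 0: 0.00322·580 - 0.389 = 0.0206C*, so C* = 1.48/0.0206 = 71.8.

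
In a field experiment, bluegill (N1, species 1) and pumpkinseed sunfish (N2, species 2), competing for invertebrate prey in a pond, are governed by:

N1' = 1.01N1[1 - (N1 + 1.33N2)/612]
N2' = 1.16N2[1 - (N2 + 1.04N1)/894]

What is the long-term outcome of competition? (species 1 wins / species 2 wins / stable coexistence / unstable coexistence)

species 2 excludes species 1

Compare the nullcline intercepts: K1/α12 = 612/1.33 = 460 < K2 = 894; K2/α21 = 894/1.04 = 860 > K1 = 612.
Since the inequalities point opposite ways, species 2 can invade but species 1 cannot.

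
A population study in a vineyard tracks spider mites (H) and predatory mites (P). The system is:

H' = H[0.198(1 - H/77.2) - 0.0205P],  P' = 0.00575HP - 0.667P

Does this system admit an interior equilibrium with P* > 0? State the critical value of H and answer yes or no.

The predator equation gives dP/dt > 0 only when H > 0.667/0.00575 = 116.
Without the predator, H → K = 77.2. Since 77.2 < 116, the predator cannot invade.

Threshold H = 116; K < 116, so no, the predator goes extinct.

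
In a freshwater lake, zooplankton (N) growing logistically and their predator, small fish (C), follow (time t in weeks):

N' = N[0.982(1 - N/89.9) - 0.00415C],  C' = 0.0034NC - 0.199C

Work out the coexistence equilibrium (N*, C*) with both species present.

N* ≈ 58.5, C* ≈ 82.6

From dC/dt = 0 with C > 0: 0.0034N* = 0.199, so N* = 58.5.
Substitute into dN/dt = 0: 0.982(1 - 58.5/89.9) = 0.00415C*.
The bracket is 0.349, giving C* = 0.343/0.00415 = 82.6.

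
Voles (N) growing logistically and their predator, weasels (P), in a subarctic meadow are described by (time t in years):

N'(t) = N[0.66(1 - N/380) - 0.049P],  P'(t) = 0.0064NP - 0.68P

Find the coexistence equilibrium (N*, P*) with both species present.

N* ≈ 106, P* ≈ 9.7

From dP/dt = 0 with P > 0: 0.0064N* = 0.68, so N* = 106.
Substitute into dN/dt = 0: 0.66(1 - 106/380) = 0.049P*.
The bracket is 0.72, giving P* = 0.475/0.049 = 9.7.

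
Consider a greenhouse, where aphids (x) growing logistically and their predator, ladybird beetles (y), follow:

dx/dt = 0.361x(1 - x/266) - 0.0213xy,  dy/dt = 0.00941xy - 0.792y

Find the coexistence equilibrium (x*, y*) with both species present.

x* ≈ 84.2, y* ≈ 11.6

From dy/dt = 0 with y > 0: 0.00941x* = 0.792, so x* = 84.2.
Substitute into dx/dt = 0: 0.361(1 - 84.2/266) = 0.0213y*.
The bracket is 0.684, giving y* = 0.247/0.0213 = 11.6.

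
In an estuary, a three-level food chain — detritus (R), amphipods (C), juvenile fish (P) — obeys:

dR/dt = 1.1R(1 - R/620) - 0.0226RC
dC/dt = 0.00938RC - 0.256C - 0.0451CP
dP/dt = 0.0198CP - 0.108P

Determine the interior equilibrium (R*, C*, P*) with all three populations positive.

From dP/dt = 0: 0.0198C* = 0.108, so C* = 5.45.
From dR/dt = 0: 1.1(1 - R*/620) = 0.0226·5.45, giving R* = 620·(1 - 0.112) = 551.
From dC/dt = 0: 0.00938·551 - 0.256 = 0.0451P*, so P* = 4.91/0.0451 = 109.

R* ≈ 551, C* ≈ 5.45, P* ≈ 109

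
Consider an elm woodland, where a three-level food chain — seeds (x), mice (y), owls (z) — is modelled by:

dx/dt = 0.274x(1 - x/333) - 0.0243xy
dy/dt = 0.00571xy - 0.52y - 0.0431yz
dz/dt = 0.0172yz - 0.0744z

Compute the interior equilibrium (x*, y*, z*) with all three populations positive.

x* ≈ 205, y* ≈ 4.33, z* ≈ 15.1

From dz/dt = 0: 0.0172y* = 0.0744, so y* = 4.33.
From dx/dt = 0: 0.274(1 - x*/333) = 0.0243·4.33, giving x* = 333·(1 - 0.384) = 205.
From dy/dt = 0: 0.00571·205 - 0.52 = 0.0431z*, so z* = 0.652/0.0431 = 15.1.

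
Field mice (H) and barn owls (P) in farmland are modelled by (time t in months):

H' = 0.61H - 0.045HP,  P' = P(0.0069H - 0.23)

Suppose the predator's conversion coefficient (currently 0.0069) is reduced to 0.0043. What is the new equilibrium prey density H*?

H* ≈ 53.5

At the interior fixed point, setting dP/dt = 0 with P > 0 fixes H* = (predator death rate)/(HP coefficient) — independent of the other coefficients.
With the change, H* = 0.23/0.0043 = 53.5; it rises from 33.3.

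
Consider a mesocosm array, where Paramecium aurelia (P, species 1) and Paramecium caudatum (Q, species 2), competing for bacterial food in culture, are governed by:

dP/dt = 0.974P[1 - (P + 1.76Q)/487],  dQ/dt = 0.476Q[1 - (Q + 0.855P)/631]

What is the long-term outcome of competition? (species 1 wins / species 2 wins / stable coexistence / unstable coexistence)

species 2 excludes species 1

Compare the nullcline intercepts: K1/α12 = 487/1.76 = 277 < K2 = 631; K2/α21 = 631/0.855 = 738 > K1 = 487.
Since the inequalities point opposite ways, species 2 can invade but species 1 cannot.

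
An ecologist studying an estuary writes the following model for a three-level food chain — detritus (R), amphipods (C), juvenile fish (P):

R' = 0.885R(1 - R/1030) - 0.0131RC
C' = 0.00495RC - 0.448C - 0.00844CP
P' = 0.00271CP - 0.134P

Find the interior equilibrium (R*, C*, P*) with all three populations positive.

From dP/dt = 0: 0.00271C* = 0.134, so C* = 49.4.
From dR/dt = 0: 0.885(1 - R*/1030) = 0.0131·49.4, giving R* = 1030·(1 - 0.732) = 276.
From dC/dt = 0: 0.00495·276 - 0.448 = 0.00844P*, so P* = 0.919/0.00844 = 109.

R* ≈ 276, C* ≈ 49.4, P* ≈ 109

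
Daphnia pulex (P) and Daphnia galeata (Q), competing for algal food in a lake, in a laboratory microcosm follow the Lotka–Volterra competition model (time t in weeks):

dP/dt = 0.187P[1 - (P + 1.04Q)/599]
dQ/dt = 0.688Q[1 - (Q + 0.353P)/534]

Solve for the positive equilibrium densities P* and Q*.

Setting both brackets to zero gives the nullclines P + 1.04Q = 599 and 0.353P + Q = 534.
Substituting Q = 534 - 0.353P into the first: P(1 - 1.04·0.353) = 599 - 1.04·534.
So P* = 43.6/0.633 = 69, and then Q* = 534 - 0.353·69 = 510.

P* ≈ 69, Q* ≈ 510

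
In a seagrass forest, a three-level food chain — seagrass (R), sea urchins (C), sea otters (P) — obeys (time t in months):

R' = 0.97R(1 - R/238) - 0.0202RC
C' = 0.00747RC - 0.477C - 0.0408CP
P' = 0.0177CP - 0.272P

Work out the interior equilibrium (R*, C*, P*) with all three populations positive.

From dP/dt = 0: 0.0177C* = 0.272, so C* = 15.4.
From dR/dt = 0: 0.97(1 - R*/238) = 0.0202·15.4, giving R* = 238·(1 - 0.32) = 162.
From dC/dt = 0: 0.00747·162 - 0.477 = 0.0408P*, so P* = 0.732/0.0408 = 17.9.

R* ≈ 162, C* ≈ 15.4, P* ≈ 17.9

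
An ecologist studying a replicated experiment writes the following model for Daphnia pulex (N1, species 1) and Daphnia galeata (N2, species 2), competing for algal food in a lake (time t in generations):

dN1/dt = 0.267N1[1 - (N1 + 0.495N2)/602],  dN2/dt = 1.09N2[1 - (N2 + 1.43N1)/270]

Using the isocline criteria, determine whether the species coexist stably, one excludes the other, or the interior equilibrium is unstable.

Compare the nullcline intercepts: K1/α12 = 602/0.495 = 1220 > K2 = 270; K2/α21 = 270/1.43 = 189 < K1 = 602.
Since the inequalities point opposite ways, species 1 can invade but species 2 cannot.

species 1 excludes species 2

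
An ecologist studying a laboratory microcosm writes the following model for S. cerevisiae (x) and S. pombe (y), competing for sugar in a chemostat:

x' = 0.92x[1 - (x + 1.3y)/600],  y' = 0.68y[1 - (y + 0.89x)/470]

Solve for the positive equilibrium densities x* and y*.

Setting both brackets to zero gives the nullclines x + 1.3y = 600 and 0.89x + y = 470.
Substituting y = 470 - 0.89x into the first: x(1 - 1.3·0.89) = 600 - 1.3·470.
So x* = -11/-0.157 = 70.1, and then y* = 470 - 0.89·70.1 = 408.

x* ≈ 70.1, y* ≈ 408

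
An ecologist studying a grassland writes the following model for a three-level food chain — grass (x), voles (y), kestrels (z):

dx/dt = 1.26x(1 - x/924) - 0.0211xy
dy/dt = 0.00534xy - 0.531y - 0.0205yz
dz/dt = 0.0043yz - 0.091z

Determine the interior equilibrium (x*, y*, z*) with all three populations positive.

x* ≈ 597, y* ≈ 21.2, z* ≈ 129

From dz/dt = 0: 0.0043y* = 0.091, so y* = 21.2.
From dx/dt = 0: 1.26(1 - x*/924) = 0.0211·21.2, giving x* = 924·(1 - 0.354) = 597.
From dy/dt = 0: 0.00534·597 - 0.531 = 0.0205z*, so z* = 2.65/0.0205 = 129.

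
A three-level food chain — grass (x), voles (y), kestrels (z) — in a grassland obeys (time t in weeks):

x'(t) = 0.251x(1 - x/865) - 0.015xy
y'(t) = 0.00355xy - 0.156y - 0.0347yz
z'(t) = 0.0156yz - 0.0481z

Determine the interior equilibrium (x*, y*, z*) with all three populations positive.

x* ≈ 706, y* ≈ 3.08, z* ≈ 67.7

From dz/dt = 0: 0.0156y* = 0.0481, so y* = 3.08.
From dx/dt = 0: 0.251(1 - x*/865) = 0.015·3.08, giving x* = 865·(1 - 0.184) = 706.
From dy/dt = 0: 0.00355·706 - 0.156 = 0.0347z*, so z* = 2.35/0.0347 = 67.7.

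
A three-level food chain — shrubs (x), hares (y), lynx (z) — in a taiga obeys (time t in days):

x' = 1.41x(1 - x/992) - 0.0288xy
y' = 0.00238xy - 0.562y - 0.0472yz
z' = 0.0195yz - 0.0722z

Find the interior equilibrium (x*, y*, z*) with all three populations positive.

From dz/dt = 0: 0.0195y* = 0.0722, so y* = 3.7.
From dx/dt = 0: 1.41(1 - x*/992) = 0.0288·3.7, giving x* = 992·(1 - 0.0756) = 917.
From dy/dt = 0: 0.00238·917 - 0.562 = 0.0472z*, so z* = 1.62/0.0472 = 34.3.

x* ≈ 917, y* ≈ 3.7, z* ≈ 34.3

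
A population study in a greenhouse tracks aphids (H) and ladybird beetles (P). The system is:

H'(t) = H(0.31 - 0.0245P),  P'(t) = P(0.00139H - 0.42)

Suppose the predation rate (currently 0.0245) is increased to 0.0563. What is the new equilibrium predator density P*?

P* ≈ 5.51

At the interior fixed point, setting dH/dt = 0 with H > 0 fixes P* = (prey growth rate)/(HP coefficient) — independent of the other coefficients.
With the change, P* = 0.31/0.0563 = 5.51; it falls from 12.7.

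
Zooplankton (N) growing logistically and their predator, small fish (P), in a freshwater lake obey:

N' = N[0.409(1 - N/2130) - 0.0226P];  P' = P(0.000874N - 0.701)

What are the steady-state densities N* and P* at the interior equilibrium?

N* ≈ 802, P* ≈ 11.3

From dP/dt = 0 with P > 0: 0.000874N* = 0.701, so N* = 802.
Substitute into dN/dt = 0: 0.409(1 - 802/2130) = 0.0226P*.
The bracket is 0.623, giving P* = 0.255/0.0226 = 11.3.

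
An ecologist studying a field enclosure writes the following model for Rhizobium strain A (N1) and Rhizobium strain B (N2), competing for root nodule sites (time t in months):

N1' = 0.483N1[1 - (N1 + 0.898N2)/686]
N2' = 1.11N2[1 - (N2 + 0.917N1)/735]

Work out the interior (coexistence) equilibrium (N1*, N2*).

Setting both brackets to zero gives the nullclines N1 + 0.898N2 = 686 and 0.917N1 + N2 = 735.
Substituting N2 = 735 - 0.917N1 into the first: N1(1 - 0.898·0.917) = 686 - 0.898·735.
So N1* = 26/0.177 = 147, and then N2* = 735 - 0.917·147 = 600.

N1* ≈ 147, N2* ≈ 600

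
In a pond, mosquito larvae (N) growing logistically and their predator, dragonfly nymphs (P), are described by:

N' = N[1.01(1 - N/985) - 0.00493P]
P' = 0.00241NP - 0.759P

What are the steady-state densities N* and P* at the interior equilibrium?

From dP/dt = 0 with P > 0: 0.00241N* = 0.759, so N* = 315.
Substitute into dN/dt = 0: 1.01(1 - 315/985) = 0.00493P*.
The bracket is 0.68, giving P* = 0.687/0.00493 = 139.

N* ≈ 315, P* ≈ 139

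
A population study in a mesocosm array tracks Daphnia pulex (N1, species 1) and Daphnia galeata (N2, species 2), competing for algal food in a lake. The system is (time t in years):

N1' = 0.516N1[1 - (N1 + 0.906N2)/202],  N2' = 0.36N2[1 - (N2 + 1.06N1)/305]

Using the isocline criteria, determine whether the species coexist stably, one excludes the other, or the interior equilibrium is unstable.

Compare the nullcline intercepts: K1/α12 = 202/0.906 = 223 < K2 = 305; K2/α21 = 305/1.06 = 288 > K1 = 202.
Since the inequalities point opposite ways, species 2 can invade but species 1 cannot.

species 2 excludes species 1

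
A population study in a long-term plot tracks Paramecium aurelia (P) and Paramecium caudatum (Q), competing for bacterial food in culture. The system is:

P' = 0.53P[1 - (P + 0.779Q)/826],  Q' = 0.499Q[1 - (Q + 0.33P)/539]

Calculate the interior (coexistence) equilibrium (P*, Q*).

Setting both brackets to zero gives the nullclines P + 0.779Q = 826 and 0.33P + Q = 539.
Substituting Q = 539 - 0.33P into the first: P(1 - 0.779·0.33) = 826 - 0.779·539.
So P* = 406/0.743 = 547, and then Q* = 539 - 0.33·547 = 359.

P* ≈ 547, Q* ≈ 359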